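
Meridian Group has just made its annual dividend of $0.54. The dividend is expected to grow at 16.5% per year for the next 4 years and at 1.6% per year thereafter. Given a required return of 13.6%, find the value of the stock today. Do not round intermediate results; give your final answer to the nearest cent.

$7.36

D_1 = 0.62910
D_2 = 0.73290
D_3 = 0.85383
D_4 = 0.99471
Terminal value at year 4: TV = D_4×(1+g_2)/(r−g_2) = 1.01063/0.12 = 8.42190
P_0 = D_1/(1+r)^1 + D_2/(1+r)^2 + D_3/(1+r)^3 + D_4/(1+r)^4 + TV/(1+r)^4
    = 0.55379 + 0.56792 + 0.58242 + 0.59729 + 5.05704 = 7.35846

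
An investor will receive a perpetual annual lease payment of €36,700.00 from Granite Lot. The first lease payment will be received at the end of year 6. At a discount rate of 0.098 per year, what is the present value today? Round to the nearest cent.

€234654.18

Value at end of year 5: C / r = €36,700.00 / 0.098 = €374,489.7959
Discount to today: PV = €374,489.7959 / (1 + 0.098)^5 = €374,489.7959 / 1.595922 = €234,654.18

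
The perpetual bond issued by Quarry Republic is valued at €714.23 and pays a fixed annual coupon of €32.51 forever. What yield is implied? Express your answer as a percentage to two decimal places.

4.55%

P = C/r ⇒ r = C/P = €32.51/€714.23 = 0.045518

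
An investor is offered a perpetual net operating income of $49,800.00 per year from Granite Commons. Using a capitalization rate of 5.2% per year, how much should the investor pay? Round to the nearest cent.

Level perpetuity: PV = C / r = $49,800.00 / 0.052 = $957,692.31

$957692.31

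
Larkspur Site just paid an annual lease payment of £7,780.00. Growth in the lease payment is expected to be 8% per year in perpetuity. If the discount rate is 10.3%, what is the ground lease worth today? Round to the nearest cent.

£365321.74

D₁ = D₀ × (1 + g) = £7,780.00 × 1.08 = £8,402.4000
Growing perpetuity: P = D₁ / (r − g) = £8,402.4000 / (0.103 − 0.08) = £365,321.74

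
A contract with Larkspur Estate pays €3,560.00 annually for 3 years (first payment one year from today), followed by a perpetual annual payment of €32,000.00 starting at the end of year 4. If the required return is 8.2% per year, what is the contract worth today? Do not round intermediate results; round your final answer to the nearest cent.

€317214.96

PV of 3-year annuity: €3,560.00 × [1 − (1+0.082)^−3] / 0.082 = 9141.45719
Perpetuity value at year 3: €32,000.00 / 0.082 = 390243.90244
PV of perpetuity: 390243.90244 / (1+0.082)^3 = 308073.50073
Total PV = 9141.45719 + 308073.50073 = 317214.95792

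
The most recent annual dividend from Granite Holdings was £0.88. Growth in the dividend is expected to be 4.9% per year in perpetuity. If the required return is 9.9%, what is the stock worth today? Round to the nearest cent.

D₁ = D₀ × (1 + g) = £0.88 × 1.049 = £0.9231
Growing perpetuity: P = D₁ / (r − g) = £0.9231 / (0.099 − 0.049) = £18.46

£18.46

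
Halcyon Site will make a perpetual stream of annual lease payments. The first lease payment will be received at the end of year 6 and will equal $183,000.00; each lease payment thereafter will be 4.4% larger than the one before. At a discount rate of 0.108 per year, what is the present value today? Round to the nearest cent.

Value at end of year 5: C₁ / (r − g) = $183,000.00 / (0.108 − 0.044) = $2,859,375.0000
Discount to today: PV = $2,859,375.0000 / (1 + 0.108)^5 = $2,859,375.0000 / 1.669932 = $1,712,270.26

$1712270.26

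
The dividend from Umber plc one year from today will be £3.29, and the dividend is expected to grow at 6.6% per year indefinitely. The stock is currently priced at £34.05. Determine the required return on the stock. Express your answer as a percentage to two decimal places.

P = D₁/(r − g) ⇒ r = D₁/P + g = £3.2900/£34.05 + 0.066 = 0.096623 + 0.066 = 0.162623

16.26%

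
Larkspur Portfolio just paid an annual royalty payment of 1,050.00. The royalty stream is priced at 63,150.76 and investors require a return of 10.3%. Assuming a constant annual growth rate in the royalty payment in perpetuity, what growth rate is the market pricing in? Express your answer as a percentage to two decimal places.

P = D₀(1+g)/(r−g) ⇒ P(r−g) = D₀(1+g) ⇒ g(P+D₀) = P·r − D₀
g = (P·r − D₀)/(P + D₀) = (63,150.76×0.103 − 1,050.00) / (63,150.76 + 1,050.00) = 0.084960

8.50%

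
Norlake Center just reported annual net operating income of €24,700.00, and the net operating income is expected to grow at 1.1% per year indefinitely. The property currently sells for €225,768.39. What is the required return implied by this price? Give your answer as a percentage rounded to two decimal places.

12.16%

D₁ = €24,700.00 × 1.011 = €24,971.7000
P = D₁/(r − g) ⇒ r = D₁/P + g = €24,971.7000/€225,768.39 + 0.011 = 0.110608 + 0.011 = 0.121608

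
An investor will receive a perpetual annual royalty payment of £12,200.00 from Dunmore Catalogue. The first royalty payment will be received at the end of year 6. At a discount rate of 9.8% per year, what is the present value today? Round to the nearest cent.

Value at end of year 5: C / r = £12,200.00 / 0.098 = £124,489.7959
Discount to today: PV = £124,489.7959 / (1 + 0.098)^5 = £124,489.7959 / 1.595922 = £78,004.93

£78004.93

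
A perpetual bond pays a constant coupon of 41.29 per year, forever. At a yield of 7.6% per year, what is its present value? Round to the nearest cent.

Level perpetuity: PV = C / r = 41.29 / 0.076 = 543.29

543.29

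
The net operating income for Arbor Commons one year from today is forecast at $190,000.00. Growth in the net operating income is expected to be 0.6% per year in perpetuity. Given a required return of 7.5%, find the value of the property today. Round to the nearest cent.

$2753623.19

Growing perpetuity: P = D₁ / (r − g) = $190,000.0000 / (0.075 − 0.006) = $2,753,623.19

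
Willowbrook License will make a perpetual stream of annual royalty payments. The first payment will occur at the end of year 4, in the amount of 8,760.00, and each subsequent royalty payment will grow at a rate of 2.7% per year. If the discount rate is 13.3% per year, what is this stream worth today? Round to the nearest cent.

Value at end of year 3: C₁ / (r − g) = 8,760.00 / (0.133 − 0.027) = 82,641.5094
Discount to today: PV = 82,641.5094 / (1 + 0.133)^3 = 82,641.5094 / 1.454420 = 56,820.95

56820.95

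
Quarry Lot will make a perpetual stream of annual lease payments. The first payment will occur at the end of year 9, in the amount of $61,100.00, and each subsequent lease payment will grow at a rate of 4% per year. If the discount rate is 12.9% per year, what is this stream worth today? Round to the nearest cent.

$260075.64

Value at end of year 8: C₁ / (r − g) = $61,100.00 / (0.129 − 0.04) = $686,516.8539
Discount to today: PV = $686,516.8539 / (1 + 0.129)^8 = $686,516.8539 / 2.639682 = $260,075.64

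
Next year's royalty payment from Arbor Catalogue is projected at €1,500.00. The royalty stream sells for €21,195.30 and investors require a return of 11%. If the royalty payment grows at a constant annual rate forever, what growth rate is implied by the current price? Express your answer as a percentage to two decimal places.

P = D₁/(r−g) ⇒ g = r − D₁/P = 0.11 − €1,500.00/€21,195.30 = 0.039230

3.92%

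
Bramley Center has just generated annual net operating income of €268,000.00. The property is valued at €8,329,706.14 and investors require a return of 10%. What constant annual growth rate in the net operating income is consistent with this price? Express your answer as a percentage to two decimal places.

P = D₀(1+g)/(r−g) ⇒ P(r−g) = D₀(1+g) ⇒ g(P+D₀) = P·r − D₀
g = (P·r − D₀)/(P + D₀) = (€8,329,706.14×0.1 − €268,000.00) / (€8,329,706.14 + €268,000.00) = 0.065712

6.57%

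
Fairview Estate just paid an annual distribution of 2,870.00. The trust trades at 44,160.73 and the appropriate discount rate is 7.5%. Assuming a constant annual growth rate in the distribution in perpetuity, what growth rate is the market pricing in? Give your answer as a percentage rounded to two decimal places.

P = D₀(1+g)/(r−g) ⇒ P(r−g) = D₀(1+g) ⇒ g(P+D₀) = P·r − D₀
g = (P·r − D₀)/(P + D₀) = (44,160.73×0.075 − 2,870.00) / (44,160.73 + 2,870.00) = 0.009399

0.94%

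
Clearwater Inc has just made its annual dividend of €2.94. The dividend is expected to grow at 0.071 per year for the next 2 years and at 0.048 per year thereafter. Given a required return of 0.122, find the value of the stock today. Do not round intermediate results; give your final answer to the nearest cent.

€43.42

D_1 = 3.14874
D_2 = 3.37230
Terminal value at year 2: TV = D_2×(1+g_2)/(r−g_2) = 3.53417/0.074 = 47.75907
P_0 = D_1/(1+r)^1 + D_2/(1+r)^2 + TV/(1+r)^2
    = 2.80636 + 2.67880 + 37.93762 = 43.42279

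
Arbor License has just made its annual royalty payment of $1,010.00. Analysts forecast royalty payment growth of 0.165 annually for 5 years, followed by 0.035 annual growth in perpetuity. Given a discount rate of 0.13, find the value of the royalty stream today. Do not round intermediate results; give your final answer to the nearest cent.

D_1 = 1176.65000
D_2 = 1370.79725
D_3 = 1596.97880
D_4 = 1860.48030
D_5 = 2167.45955
Terminal value at year 5: TV = D_5×(1+g_2)/(r−g_2) = 2243.32063/0.095 = 23613.90138
P_0 = D_1/(1+r)^1 + D_2/(1+r)^2 + D_3/(1+r)^3 + D_4/(1+r)^4 + D_5/(1+r)^5 + TV/(1+r)^5
    = 1041.28319 + 1073.53532 + 1106.78641 + 1141.06741 + 1176.41020 + 12816.67960 = 18355.76213

$18355.76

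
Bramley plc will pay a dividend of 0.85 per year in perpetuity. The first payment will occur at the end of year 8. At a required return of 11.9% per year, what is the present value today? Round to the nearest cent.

Value at end of year 7: C / r = 0.85 / 0.119 = 7.1429
Discount to today: PV = 7.1429 / (1 + 0.119)^7 = 7.1429 / 2.196902 = 3.25

3.25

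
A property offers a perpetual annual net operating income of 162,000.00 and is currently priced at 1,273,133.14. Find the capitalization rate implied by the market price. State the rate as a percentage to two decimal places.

P = C/r ⇒ r = C/P = 162,000.00/1,273,133.14 = 0.127245

12.72%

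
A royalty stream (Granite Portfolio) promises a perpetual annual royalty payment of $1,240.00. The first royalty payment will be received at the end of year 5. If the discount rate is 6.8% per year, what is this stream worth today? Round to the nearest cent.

Value at end of year 4: C / r = $1,240.00 / 0.068 = $18,235.2941
Discount to today: PV = $18,235.2941 / (1 + 0.068)^4 = $18,235.2941 / 1.301023 = $14,016.12

$14016.12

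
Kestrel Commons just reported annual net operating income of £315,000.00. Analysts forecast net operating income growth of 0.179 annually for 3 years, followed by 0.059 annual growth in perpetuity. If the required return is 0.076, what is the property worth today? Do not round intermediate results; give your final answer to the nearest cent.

£26952151.51

D_1 = 371385.00000
D_2 = 437862.91500
D_3 = 516240.37678
Terminal value at year 3: TV = D_3×(1+g_2)/(r−g_2) = 546698.55902/0.017 = 32158738.76561
P_0 = D_1/(1+r)^1 + D_2/(1+r)^2 + D_3/(1+r)^3 + TV/(1+r)^3
    = 345153.34572 + 378193.11767 + 414395.61871 + 25814409.42420 = 26952151.50630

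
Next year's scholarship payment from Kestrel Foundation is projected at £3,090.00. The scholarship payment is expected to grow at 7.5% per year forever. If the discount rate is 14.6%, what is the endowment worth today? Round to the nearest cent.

Growing perpetuity: P = D₁ / (r − g) = £3,090.0000 / (0.146 − 0.075) = £43,521.13

£43521.13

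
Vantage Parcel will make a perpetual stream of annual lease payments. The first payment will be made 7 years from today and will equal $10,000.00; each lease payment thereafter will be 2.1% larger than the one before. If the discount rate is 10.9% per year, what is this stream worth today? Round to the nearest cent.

$61084.08

Value at end of year 6: C₁ / (r − g) = $10,000.00 / (0.109 − 0.021) = $113,636.3636
Discount to today: PV = $113,636.3636 / (1 + 0.109)^6 = $113,636.3636 / 1.860327 = $61,084.08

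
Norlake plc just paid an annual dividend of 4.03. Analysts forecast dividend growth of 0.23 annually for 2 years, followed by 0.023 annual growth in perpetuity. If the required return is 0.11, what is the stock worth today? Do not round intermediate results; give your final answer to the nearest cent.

D_1 = 4.95690
D_2 = 6.09699
Terminal value at year 2: TV = D_2×(1+g_2)/(r−g_2) = 6.23722/0.087 = 71.69216
P_0 = D_1/(1+r)^1 + D_2/(1+r)^2 + TV/(1+r)^2
    = 4.46568 + 4.94845 + 58.18696 = 67.60109

67.60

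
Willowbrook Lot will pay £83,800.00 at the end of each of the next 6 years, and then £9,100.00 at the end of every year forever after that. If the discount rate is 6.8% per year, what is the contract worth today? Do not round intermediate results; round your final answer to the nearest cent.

PV of 6-year annuity: £83,800.00 × [1 − (1+0.068)^−6] / 0.068 = 401914.22233
Perpetuity value at year 6: £9,100.00 / 0.068 = 133823.52941
PV of perpetuity: 133823.52941 / (1+0.068)^6 = 90178.90622
Total PV = 401914.22233 + 90178.90622 = 492093.12855

£492093.13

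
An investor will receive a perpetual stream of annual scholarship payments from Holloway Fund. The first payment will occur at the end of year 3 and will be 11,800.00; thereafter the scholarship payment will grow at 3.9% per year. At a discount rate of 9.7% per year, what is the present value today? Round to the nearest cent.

169059.96

Value at end of year 2: C₁ / (r − g) = 11,800.00 / (0.097 − 0.039) = 203,448.2759
Discount to today: PV = 203,448.2759 / (1 + 0.097)^2 = 203,448.2759 / 1.203409 = 169,059.96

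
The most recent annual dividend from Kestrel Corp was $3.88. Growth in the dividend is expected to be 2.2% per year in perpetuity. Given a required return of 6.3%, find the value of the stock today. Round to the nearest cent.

$96.72

D₁ = D₀ × (1 + g) = $3.88 × 1.022 = $3.9654
Growing perpetuity: P = D₁ / (r − g) = $3.9654 / (0.063 − 0.022) = $96.72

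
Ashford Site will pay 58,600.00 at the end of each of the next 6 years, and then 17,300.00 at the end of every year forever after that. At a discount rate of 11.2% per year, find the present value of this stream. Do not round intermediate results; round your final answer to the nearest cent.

PV of 6-year annuity: 58,600.00 × [1 − (1+0.112)^−6] / 0.112 = 246487.70948
Perpetuity value at year 6: 17,300.00 / 0.112 = 154464.28571
PV of perpetuity: 154464.28571 / (1+0.112)^6 = 81695.72984
Total PV = 246487.70948 + 81695.72984 = 328183.43932

328183.44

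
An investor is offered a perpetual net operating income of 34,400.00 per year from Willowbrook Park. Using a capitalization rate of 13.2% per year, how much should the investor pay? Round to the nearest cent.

260606.06

Level perpetuity: PV = C / r = 34,400.00 / 0.132 = 260,606.06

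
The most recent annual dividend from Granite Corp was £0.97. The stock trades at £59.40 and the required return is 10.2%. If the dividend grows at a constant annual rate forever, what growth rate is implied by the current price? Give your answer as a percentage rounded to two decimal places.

8.43%

P = D₀(1+g)/(r−g) ⇒ P(r−g) = D₀(1+g) ⇒ g(P+D₀) = P·r − D₀
g = (P·r − D₀)/(P + D₀) = (£59.40×0.102 − £0.97) / (£59.40 + £0.97) = 0.084294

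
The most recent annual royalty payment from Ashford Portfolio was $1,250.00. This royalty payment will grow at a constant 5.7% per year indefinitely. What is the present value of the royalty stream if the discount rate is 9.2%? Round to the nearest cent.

D₁ = D₀ × (1 + g) = $1,250.00 × 1.057 = $1,321.2500
Growing perpetuity: P = D₁ / (r − g) = $1,321.2500 / (0.092 − 0.057) = $37,750.00

$37750.00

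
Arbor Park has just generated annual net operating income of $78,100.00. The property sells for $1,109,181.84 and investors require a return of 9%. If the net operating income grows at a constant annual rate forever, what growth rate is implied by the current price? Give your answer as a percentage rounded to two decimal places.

1.83%

P = D₀(1+g)/(r−g) ⇒ P(r−g) = D₀(1+g) ⇒ g(P+D₀) = P·r − D₀
g = (P·r − D₀)/(P + D₀) = ($1,109,181.84×0.09 − $78,100.00) / ($1,109,181.84 + $78,100.00) = 0.018299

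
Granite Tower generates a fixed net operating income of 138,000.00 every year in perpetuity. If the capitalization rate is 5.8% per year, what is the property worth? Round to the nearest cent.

Level perpetuity: PV = C / r = 138,000.00 / 0.058 = 2,379,310.34

2379310.34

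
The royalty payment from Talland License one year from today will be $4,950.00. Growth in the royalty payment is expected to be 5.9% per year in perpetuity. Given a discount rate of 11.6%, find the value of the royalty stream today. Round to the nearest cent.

Growing perpetuity: P = D₁ / (r − g) = $4,950.0000 / (0.116 − 0.059) = $86,842.11

$86842.11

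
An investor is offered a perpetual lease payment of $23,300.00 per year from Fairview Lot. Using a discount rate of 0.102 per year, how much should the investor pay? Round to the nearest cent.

$228431.37

Level perpetuity: PV = C / r = $23,300.00 / 0.102 = $228,431.37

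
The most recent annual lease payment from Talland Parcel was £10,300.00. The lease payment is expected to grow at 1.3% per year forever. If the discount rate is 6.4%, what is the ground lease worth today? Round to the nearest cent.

£204586.27

D₁ = D₀ × (1 + g) = £10,300.00 × 1.013 = £10,433.9000
Growing perpetuity: P = D₁ / (r − g) = £10,433.9000 / (0.064 − 0.013) = £204,586.27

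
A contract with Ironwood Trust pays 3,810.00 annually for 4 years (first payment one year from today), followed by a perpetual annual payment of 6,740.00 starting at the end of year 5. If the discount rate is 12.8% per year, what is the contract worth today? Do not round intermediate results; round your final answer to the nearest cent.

PV of 4-year annuity: 3,810.00 × [1 − (1+0.128)^−4] / 0.128 = 11379.99113
Perpetuity value at year 4: 6,740.00 / 0.128 = 52656.25000
PV of perpetuity: 52656.25000 / (1+0.128)^4 = 32524.71714
Total PV = 11379.99113 + 32524.71714 = 43904.70827

43904.71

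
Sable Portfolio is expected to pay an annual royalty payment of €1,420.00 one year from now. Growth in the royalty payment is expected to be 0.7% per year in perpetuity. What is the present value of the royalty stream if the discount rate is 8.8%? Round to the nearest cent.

€17530.86

Growing perpetuity: P = D₁ / (r − g) = €1,420.0000 / (0.088 − 0.007) = €17,530.86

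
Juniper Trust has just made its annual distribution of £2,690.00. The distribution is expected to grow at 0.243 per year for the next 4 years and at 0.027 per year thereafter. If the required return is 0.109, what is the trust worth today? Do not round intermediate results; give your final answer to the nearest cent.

D_1 = 3343.67000
D_2 = 4156.18181
D_3 = 5166.13399
D_4 = 6421.50455
Terminal value at year 4: TV = D_4×(1+g_2)/(r−g_2) = 6594.88517/0.082 = 80425.42893
P_0 = D_1/(1+r)^1 + D_2/(1+r)^2 + D_3/(1+r)^3 + D_4/(1+r)^4 + TV/(1+r)^4
    = 3015.03156 + 3379.33655 + 3787.66035 + 4245.32174 + 53170.06622 = 67597.41641

£67597.42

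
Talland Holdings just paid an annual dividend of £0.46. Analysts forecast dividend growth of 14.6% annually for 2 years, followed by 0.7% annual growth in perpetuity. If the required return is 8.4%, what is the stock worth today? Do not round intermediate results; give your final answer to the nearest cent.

D_1 = 0.52716
D_2 = 0.60413
Terminal value at year 2: TV = D_2×(1+g_2)/(r−g_2) = 0.60835/0.077 = 7.90070
P_0 = D_1/(1+r)^1 + D_2/(1+r)^2 + TV/(1+r)^2
    = 0.48631 + 0.51412 + 6.72368 = 7.72412

£7.72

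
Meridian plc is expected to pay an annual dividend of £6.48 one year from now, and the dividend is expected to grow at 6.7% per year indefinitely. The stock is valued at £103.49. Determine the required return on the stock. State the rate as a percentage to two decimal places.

12.96%

P = D₁/(r − g) ⇒ r = D₁/P + g = £6.4800/£103.49 + 0.067 = 0.062615 + 0.067 = 0.129615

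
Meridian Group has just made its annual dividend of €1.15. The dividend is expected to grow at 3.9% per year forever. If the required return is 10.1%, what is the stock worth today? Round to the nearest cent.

€19.27

D₁ = D₀ × (1 + g) = €1.15 × 1.039 = €1.1949
Growing perpetuity: P = D₁ / (r − g) = €1.1949 / (0.101 − 0.039) = €19.27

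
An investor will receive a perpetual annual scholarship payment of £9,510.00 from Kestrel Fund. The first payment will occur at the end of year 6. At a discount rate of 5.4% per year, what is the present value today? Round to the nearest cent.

£135389.10

Value at end of year 5: C / r = £9,510.00 / 0.054 = £176,111.1111
Discount to today: PV = £176,111.1111 / (1 + 0.054)^5 = £176,111.1111 / 1.300778 = £135,389.10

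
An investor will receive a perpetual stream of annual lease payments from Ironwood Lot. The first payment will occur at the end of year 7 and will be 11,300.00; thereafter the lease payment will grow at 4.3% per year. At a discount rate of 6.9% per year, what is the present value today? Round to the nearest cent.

Value at end of year 6: C₁ / (r − g) = 11,300.00 / (0.069 − 0.043) = 434,615.3846
Discount to today: PV = 434,615.3846 / (1 + 0.069)^6 = 434,615.3846 / 1.492335 = 291,231.85

291231.85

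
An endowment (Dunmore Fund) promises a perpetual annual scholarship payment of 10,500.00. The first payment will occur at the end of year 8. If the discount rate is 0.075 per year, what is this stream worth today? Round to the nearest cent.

84385.69

Value at end of year 7: C / r = 10,500.00 / 0.075 = 140,000.0000
Discount to today: PV = 140,000.0000 / (1 + 0.075)^7 = 140,000.0000 / 1.659049 = 84,385.69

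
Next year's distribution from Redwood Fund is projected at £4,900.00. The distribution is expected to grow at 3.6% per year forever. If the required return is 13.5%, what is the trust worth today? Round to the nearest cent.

£49494.95

Growing perpetuity: P = D₁ / (r − g) = £4,900.0000 / (0.135 − 0.036) = £49,494.95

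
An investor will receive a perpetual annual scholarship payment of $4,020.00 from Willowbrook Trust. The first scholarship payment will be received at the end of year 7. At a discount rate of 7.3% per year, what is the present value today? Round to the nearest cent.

Value at end of year 6: C / r = $4,020.00 / 0.073 = $55,068.4932
Discount to today: PV = $55,068.4932 / (1 + 0.073)^6 = $55,068.4932 / 1.526154 = $36,083.18

$36083.18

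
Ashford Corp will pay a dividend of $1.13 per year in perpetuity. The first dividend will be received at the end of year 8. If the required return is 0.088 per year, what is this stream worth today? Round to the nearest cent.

$7.12

Value at end of year 7: C / r = $1.13 / 0.088 = $12.8409
Discount to today: PV = $12.8409 / (1 + 0.088)^7 = $12.8409 / 1.804689 = $7.12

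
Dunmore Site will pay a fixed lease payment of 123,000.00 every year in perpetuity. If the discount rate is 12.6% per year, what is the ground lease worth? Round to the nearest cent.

976190.48

Level perpetuity: PV = C / r = 123,000.00 / 0.126 = 976,190.48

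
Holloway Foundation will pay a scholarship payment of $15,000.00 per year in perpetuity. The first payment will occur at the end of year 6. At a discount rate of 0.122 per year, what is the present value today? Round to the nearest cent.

$69146.01

Value at end of year 5: C / r = $15,000.00 / 0.122 = $122,950.8197
Discount to today: PV = $122,950.8197 / (1 + 0.122)^5 = $122,950.8197 / 1.778133 = $69,146.01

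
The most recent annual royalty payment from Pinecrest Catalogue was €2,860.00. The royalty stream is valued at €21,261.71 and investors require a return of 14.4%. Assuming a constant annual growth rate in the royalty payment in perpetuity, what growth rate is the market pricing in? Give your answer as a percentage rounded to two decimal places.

P = D₀(1+g)/(r−g) ⇒ P(r−g) = D₀(1+g) ⇒ g(P+D₀) = P·r − D₀
g = (P·r − D₀)/(P + D₀) = (€21,261.71×0.144 − €2,860.00) / (€21,261.71 + €2,860.00) = 0.008361

0.84%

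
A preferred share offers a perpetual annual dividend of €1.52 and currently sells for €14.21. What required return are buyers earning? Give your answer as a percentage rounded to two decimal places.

P = C/r ⇒ r = C/P = €1.52/€14.21 = 0.106967

10.70%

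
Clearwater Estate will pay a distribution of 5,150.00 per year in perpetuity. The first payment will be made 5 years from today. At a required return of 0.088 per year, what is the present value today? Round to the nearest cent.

41764.66

Value at end of year 4: C / r = 5,150.00 / 0.088 = 58,522.7273
Discount to today: PV = 58,522.7273 / (1 + 0.088)^4 = 58,522.7273 / 1.401250 = 41,764.66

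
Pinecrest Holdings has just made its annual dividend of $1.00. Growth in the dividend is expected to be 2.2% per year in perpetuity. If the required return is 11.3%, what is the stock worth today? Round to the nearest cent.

$11.23

D₁ = D₀ × (1 + g) = $1.00 × 1.022 = $1.0220
Growing perpetuity: P = D₁ / (r − g) = $1.0220 / (0.113 − 0.022) = $11.23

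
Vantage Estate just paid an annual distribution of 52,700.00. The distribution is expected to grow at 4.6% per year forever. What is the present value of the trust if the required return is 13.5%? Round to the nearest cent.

619373.03

D₁ = D₀ × (1 + g) = 52,700.00 × 1.046 = 55,124.2000
Growing perpetuity: P = D₁ / (r − g) = 55,124.2000 / (0.135 − 0.046) = 619,373.03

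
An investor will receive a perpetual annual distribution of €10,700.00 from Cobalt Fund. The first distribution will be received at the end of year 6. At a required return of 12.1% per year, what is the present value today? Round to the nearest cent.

Value at end of year 5: C / r = €10,700.00 / 0.121 = €88,429.7521
Discount to today: PV = €88,429.7521 / (1 + 0.121)^5 = €88,429.7521 / 1.770223 = €49,954.01

€49954.01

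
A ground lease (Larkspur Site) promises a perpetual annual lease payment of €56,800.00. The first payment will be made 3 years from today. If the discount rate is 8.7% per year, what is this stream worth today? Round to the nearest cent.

Value at end of year 2: C / r = €56,800.00 / 0.087 = €652,873.5632
Discount to today: PV = €652,873.5632 / (1 + 0.087)^2 = €652,873.5632 / 1.181569 = €552,547.98

€552547.98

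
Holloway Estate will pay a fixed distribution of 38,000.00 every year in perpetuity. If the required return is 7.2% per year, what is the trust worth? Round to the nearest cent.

Level perpetuity: PV = C / r = 38,000.00 / 0.072 = 527,777.78

527777.78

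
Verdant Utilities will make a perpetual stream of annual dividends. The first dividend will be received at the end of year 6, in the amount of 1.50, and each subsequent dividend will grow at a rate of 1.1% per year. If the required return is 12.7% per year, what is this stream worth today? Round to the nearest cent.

Value at end of year 5: C₁ / (r − g) = 1.50 / (0.127 − 0.011) = 12.9310
Discount to today: PV = 12.9310 / (1 + 0.127)^5 = 12.9310 / 1.818108 = 7.11

7.11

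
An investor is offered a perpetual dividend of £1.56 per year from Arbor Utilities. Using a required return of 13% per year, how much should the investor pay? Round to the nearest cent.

£12.00

Level perpetuity: PV = C / r = £1.56 / 0.13 = £12.00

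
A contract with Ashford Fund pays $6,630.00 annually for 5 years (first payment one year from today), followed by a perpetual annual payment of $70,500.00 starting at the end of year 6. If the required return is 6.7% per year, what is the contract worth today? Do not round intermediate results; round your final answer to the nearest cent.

$788242.11

PV of 5-year annuity: $6,630.00 × [1 − (1+0.067)^−5] / 0.067 = 27404.07219
Perpetuity value at year 5: $70,500.00 / 0.067 = 1052238.80597
PV of perpetuity: 1052238.80597 / (1+0.067)^5 = 760838.03835
Total PV = 27404.07219 + 760838.03835 = 788242.11054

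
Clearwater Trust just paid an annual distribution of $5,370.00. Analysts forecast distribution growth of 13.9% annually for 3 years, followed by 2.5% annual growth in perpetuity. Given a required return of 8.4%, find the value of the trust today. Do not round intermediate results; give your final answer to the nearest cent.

D_1 = 6116.43000
D_2 = 6966.61377
D_3 = 7934.97308
Terminal value at year 3: TV = D_3×(1+g_2)/(r−g_2) = 8133.34741/0.059 = 137853.34595
P_0 = D_1/(1+r)^1 + D_2/(1+r)^2 + D_3/(1+r)^3 + TV/(1+r)^3
    = 5642.46310 + 5928.75043 + 6229.56342 + 108225.46615 = 126026.24310

$126026.24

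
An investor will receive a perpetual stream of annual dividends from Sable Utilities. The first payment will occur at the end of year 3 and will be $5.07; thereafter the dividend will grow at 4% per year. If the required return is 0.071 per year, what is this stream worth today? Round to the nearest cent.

$142.58

Value at end of year 2: C₁ / (r − g) = $5.07 / (0.071 − 0.04) = $163.5484
Discount to today: PV = $163.5484 / (1 + 0.071)^2 = $163.5484 / 1.147041 = $142.58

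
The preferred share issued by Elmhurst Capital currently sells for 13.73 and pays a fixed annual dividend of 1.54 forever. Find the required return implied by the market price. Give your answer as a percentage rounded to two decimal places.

P = C/r ⇒ r = C/P = 1.54/13.73 = 0.112163

11.22%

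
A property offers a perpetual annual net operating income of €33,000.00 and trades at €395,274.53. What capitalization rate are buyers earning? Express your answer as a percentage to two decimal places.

8.35%

P = C/r ⇒ r = C/P = €33,000.00/€395,274.53 = 0.083486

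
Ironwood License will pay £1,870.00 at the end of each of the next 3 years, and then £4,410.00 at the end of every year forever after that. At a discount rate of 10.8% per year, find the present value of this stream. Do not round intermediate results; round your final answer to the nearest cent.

PV of 3-year annuity: £1,870.00 × [1 − (1+0.108)^−3] / 0.108 = 4585.68927
Perpetuity value at year 3: £4,410.00 / 0.108 = 40833.33333
PV of perpetuity: 40833.33333 / (1+0.108)^3 = 30018.95383
Total PV = 4585.68927 + 30018.95383 = 34604.64310

£34604.64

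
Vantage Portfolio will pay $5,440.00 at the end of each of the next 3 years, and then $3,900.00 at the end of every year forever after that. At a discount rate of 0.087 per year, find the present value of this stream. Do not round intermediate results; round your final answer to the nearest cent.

$48746.72

PV of 3-year annuity: $5,440.00 × [1 − (1+0.087)^−3] / 0.087 = 13844.20192
Perpetuity value at year 3: $3,900.00 / 0.087 = 44827.58621
PV of perpetuity: 44827.58621 / (1+0.087)^3 = 34902.51498
Total PV = 13844.20192 + 34902.51498 = 48746.71690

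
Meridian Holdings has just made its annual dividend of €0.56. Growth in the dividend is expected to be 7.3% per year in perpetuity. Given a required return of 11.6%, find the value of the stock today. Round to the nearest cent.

€13.97

D₁ = D₀ × (1 + g) = €0.56 × 1.073 = €0.6009
Growing perpetuity: P = D₁ / (r − g) = €0.6009 / (0.116 − 0.073) = €13.97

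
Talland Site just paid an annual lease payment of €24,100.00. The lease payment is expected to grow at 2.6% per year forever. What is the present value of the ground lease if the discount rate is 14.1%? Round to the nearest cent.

€215013.91

D₁ = D₀ × (1 + g) = €24,100.00 × 1.026 = €24,726.6000
Growing perpetuity: P = D₁ / (r − g) = €24,726.6000 / (0.141 − 0.026) = €215,013.91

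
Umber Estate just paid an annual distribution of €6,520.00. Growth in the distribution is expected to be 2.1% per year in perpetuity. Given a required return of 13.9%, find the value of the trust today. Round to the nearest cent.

D₁ = D₀ × (1 + g) = €6,520.00 × 1.021 = €6,656.9200
Growing perpetuity: P = D₁ / (r − g) = €6,656.9200 / (0.139 − 0.021) = €56,414.58

€56414.58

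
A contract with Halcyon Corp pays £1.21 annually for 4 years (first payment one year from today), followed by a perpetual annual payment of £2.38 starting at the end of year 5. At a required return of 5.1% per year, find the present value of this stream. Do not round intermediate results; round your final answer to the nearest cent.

PV of 4-year annuity: £1.21 × [1 − (1+0.051)^−4] / 0.051 = 4.28065
Perpetuity value at year 4: £2.38 / 0.051 = 46.66667
PV of perpetuity: 46.66667 / (1+0.051)^4 = 38.24687
Total PV = 4.28065 + 38.24687 = 42.52752

£42.53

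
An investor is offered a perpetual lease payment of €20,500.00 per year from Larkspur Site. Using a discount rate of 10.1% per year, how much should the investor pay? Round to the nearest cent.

Level perpetuity: PV = C / r = €20,500.00 / 0.101 = €202,970.30

€202970.30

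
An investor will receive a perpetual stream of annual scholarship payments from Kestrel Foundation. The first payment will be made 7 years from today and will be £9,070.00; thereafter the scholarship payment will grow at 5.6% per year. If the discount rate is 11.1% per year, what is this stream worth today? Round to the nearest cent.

£87692.05

Value at end of year 6: C₁ / (r − g) = £9,070.00 / (0.111 − 0.056) = £164,909.0909
Discount to today: PV = £164,909.0909 / (1 + 0.111)^6 = £164,909.0909 / 1.880548 = £87,692.05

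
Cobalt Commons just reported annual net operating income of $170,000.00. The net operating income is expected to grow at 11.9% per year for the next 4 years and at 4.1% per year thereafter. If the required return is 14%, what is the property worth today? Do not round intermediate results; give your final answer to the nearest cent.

$2308710.47

D_1 = 190230.00000
D_2 = 212867.37000
D_3 = 238198.58703
D_4 = 266544.21889
Terminal value at year 4: TV = D_4×(1+g_2)/(r−g_2) = 277472.53186/0.099 = 2802752.84708
P_0 = D_1/(1+r)^1 + D_2/(1+r)^2 + D_3/(1+r)^3 + D_4/(1+r)^4 + TV/(1+r)^4
    = 166868.42105 + 163794.52909 + 160777.26144 + 157815.57505 + 1659454.68310 = 2308710.46973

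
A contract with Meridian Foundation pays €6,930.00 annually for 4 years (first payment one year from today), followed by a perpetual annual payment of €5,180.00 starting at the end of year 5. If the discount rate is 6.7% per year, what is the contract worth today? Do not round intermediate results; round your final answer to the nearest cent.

€83281.42

PV of 4-year annuity: €6,930.00 × [1 − (1+0.067)^−4] / 0.067 = 23633.22851
Perpetuity value at year 4: €5,180.00 / 0.067 = 77313.43284
PV of perpetuity: 77313.43284 / (1+0.067)^4 = 59648.19132
Total PV = 23633.22851 + 59648.19132 = 83281.41983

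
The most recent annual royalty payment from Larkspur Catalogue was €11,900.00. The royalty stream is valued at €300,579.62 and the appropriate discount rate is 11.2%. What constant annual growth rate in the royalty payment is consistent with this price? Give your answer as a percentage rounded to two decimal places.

6.97%

P = D₀(1+g)/(r−g) ⇒ P(r−g) = D₀(1+g) ⇒ g(P+D₀) = P·r − D₀
g = (P·r − D₀)/(P + D₀) = (€300,579.62×0.112 − €11,900.00) / (€300,579.62 + €11,900.00) = 0.069652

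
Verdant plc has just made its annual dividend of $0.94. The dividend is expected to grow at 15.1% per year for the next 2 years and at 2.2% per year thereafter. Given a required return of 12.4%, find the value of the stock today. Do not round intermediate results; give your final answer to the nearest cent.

D_1 = 1.08194
D_2 = 1.24531
Terminal value at year 2: TV = D_2×(1+g_2)/(r−g_2) = 1.27271/0.102 = 12.47755
P_0 = D_1/(1+r)^1 + D_2/(1+r)^2 + TV/(1+r)^2
    = 0.96258 + 0.98570 + 9.87635 = 11.82464

$11.82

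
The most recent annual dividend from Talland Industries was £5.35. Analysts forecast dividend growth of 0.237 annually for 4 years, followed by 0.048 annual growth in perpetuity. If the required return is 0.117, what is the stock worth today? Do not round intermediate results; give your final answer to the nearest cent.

D_1 = 6.61795
D_2 = 8.18640
D_3 = 10.12658
D_4 = 12.52658
Terminal value at year 4: TV = D_4×(1+g_2)/(r−g_2) = 13.12786/0.069 = 190.25881
P_0 = D_1/(1+r)^1 + D_2/(1+r)^2 + D_3/(1+r)^3 + D_4/(1+r)^4 + TV/(1+r)^4
    = 5.92475 + 6.56125 + 7.26613 + 8.04674 + 122.21713 = 150.01601

£150.02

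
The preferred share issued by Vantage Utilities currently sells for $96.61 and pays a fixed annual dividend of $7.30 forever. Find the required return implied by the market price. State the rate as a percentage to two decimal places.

7.56%

P = C/r ⇒ r = C/P = $7.30/$96.61 = 0.075562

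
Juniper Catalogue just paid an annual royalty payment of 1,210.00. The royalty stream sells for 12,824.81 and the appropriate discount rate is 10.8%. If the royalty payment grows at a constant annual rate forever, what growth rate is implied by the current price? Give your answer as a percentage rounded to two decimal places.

1.25%

P = D₀(1+g)/(r−g) ⇒ P(r−g) = D₀(1+g) ⇒ g(P+D₀) = P·r − D₀
g = (P·r − D₀)/(P + D₀) = (12,824.81×0.108 − 1,210.00) / (12,824.81 + 1,210.00) = 0.012475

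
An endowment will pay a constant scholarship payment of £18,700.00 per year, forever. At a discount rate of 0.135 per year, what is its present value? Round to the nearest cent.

£138518.52

Level perpetuity: PV = C / r = £18,700.00 / 0.135 = £138,518.52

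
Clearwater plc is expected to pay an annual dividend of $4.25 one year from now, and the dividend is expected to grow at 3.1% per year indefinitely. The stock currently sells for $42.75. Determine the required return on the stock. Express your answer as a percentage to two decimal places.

P = D₁/(r − g) ⇒ r = D₁/P + g = $4.2500/$42.75 + 0.031 = 0.099415 + 0.031 = 0.130415

13.04%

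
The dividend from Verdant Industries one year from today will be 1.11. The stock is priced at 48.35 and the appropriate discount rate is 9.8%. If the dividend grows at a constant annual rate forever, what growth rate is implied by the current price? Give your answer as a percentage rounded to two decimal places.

P = D₁/(r−g) ⇒ g = r − D₁/P = 0.098 − 1.11/48.35 = 0.075042

7.50%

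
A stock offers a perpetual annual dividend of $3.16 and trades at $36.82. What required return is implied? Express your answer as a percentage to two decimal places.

P = C/r ⇒ r = C/P = $3.16/$36.82 = 0.085823

8.58%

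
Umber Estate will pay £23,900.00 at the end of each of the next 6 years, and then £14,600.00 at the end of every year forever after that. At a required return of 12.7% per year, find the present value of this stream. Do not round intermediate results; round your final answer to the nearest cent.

PV of 6-year annuity: £23,900.00 × [1 − (1+0.127)^−6] / 0.127 = 96344.99884
Perpetuity value at year 6: £14,600.00 / 0.127 = 114960.62992
PV of perpetuity: 114960.62992 / (1+0.127)^6 = 56105.52603
Total PV = 96344.99884 + 56105.52603 = 152450.52487

£152450.52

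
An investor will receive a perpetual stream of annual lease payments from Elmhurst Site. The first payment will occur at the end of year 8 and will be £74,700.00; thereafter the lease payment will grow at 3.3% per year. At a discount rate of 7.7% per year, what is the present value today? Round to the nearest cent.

Value at end of year 7: C₁ / (r − g) = £74,700.00 / (0.077 − 0.033) = £1,697,727.2727
Discount to today: PV = £1,697,727.2727 / (1 + 0.077)^7 = £1,697,727.2727 / 1.680776 = £1,010,085.19

£1010085.19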